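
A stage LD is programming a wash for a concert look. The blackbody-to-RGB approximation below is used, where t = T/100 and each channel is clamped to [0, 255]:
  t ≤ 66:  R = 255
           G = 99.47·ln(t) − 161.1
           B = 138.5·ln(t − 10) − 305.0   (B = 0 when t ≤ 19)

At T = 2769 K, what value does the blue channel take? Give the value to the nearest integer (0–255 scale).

93

t = 2769/100 = 27.69; the t ≤ 66 branch applies.
B = 138.5·ln(27.69 − 10) − 305.0 = 138.5·ln 17.69 − 305.0 = 138.5·2.8730 − 305.0 = 92.910.
Rounded: 93.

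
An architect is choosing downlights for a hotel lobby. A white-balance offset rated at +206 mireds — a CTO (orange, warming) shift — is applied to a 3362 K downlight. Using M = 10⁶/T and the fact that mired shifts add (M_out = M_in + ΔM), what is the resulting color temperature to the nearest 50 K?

2000 K

M_in = 10⁶/3362 = 297.44 mireds.
M_out = 297.44 + (+206) = 503.44 mireds.
T_out = 10⁶/503.44 = 1986.3 K → 2000 K.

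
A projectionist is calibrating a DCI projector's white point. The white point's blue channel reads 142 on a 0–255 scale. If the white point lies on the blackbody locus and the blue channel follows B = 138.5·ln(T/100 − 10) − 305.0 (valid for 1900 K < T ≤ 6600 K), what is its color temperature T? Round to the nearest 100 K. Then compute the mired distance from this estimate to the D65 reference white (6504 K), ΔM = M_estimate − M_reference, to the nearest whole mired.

+132 mireds

ln(t − 10) = (142 + 305.0) / 138.5 = 3.2274.
t − 10 = e^3.2274 = 25.215, so t = 35.215.
T = 100·t = 3521 K → 3500 K to the nearest 100 K.
M_estimate = 10⁶/3500 = 285.71; M_reference = 10⁶/6504 = 153.75.
ΔM = 285.71 − 153.75 = 131.96 → +132 mireds.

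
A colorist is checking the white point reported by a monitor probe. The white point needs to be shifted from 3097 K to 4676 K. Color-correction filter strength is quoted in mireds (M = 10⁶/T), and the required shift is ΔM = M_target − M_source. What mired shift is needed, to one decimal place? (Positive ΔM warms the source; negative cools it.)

M_source = 10⁶/3097 = 322.893; M_target = 10⁶/4676 = 213.858.
ΔM = 213.858 − 322.893 = -109.035 → -109.0 mireds, a cooling shift.

-109.0 mireds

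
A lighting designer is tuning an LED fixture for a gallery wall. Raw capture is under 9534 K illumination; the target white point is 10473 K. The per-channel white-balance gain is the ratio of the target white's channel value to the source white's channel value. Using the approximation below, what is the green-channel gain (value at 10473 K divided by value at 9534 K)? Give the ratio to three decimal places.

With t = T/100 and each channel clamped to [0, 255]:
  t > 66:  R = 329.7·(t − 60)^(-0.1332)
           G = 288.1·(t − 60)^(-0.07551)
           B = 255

0.982

At 9534 K (t = 95.34):
  G = 288.1·(95.34 − 60)^(-0.07551) = 288.1·35.34^(-0.07551) = 288.1·0.76399 = 220.107.
At 10473 K (t = 104.73):
  G = 288.1·(104.73 − 60)^(-0.07551) = 288.1·44.73^(-0.07551) = 288.1·0.75052 = 216.225.
Gain = 216.225 / 220.107 = 0.9824 → 0.982.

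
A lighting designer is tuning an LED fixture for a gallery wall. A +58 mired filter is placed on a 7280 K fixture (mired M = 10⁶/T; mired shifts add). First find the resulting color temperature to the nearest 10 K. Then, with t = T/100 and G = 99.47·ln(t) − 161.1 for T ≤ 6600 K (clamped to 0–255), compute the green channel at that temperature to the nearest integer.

M_in = 10⁶/7280 = 137.36; M_out = 137.36 + (+58) = 195.36.
T_out = 10⁶/195.36 = 5118.7 K → 5120 K; t = 51.2.
G = 99.47·ln 51.2 − 161.1 = 99.47·3.9357 − 161.1 = 230.388.
Rounded: 230.

230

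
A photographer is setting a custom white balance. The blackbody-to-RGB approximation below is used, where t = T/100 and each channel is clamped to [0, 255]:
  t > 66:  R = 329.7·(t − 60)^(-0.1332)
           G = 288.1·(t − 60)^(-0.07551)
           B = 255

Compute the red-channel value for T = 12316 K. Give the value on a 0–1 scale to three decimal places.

0.744

t = 12316/100 = 123.16; the t > 66 branch applies.
R = 329.7·(123.16 − 60)^(-0.1332) = 329.7·63.16^(-0.1332) = 329.7·0.57568 = 189.802.
On a 0–1 scale: 189.802/255 = 0.7443 → 0.744.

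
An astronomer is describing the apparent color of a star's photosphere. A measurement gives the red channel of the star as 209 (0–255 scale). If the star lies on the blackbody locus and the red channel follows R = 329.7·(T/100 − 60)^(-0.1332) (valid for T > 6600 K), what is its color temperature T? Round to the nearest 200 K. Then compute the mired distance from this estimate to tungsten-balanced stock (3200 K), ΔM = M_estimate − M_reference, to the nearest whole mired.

-201 mireds

(t − 60)^(-0.1332) = 209/329.7 = 0.63391.
t − 60 = 0.63391^(1/-0.1332) = 0.63391^(-7.508) = 30.639, so t = 90.639.
T = 100·t = 9064 K → 9000 K to the nearest 200 K.
M_estimate = 10⁶/9000 = 111.11; M_reference = 10⁶/3200 = 312.50.
ΔM = 111.11 − 312.50 = -201.39 → -201 mireds.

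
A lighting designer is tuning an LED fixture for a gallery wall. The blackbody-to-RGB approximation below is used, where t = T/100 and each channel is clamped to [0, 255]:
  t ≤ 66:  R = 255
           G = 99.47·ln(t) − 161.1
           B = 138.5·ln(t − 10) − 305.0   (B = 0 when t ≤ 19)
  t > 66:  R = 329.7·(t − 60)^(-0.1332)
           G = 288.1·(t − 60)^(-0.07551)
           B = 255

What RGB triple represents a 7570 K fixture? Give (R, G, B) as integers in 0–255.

(228, 234, 255)

t = 7570/100 = 75.7; the t > 66 branch applies.
R = 329.7·(75.7 − 60)^(-0.1332) = 329.7·15.7^(-0.1332) = 329.7·0.69296 = 228.468.
G = 288.1·(75.7 − 60)^(-0.07551) = 288.1·15.7^(-0.07551) = 288.1·0.81226 = 234.013.
B = 255 by definition for t > 66.
Rounded: (228, 234, 255).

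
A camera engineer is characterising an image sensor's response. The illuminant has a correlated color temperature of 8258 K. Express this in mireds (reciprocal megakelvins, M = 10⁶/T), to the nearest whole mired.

121 mireds

M = 10⁶ / 8258 = 121.095 → 121 mireds.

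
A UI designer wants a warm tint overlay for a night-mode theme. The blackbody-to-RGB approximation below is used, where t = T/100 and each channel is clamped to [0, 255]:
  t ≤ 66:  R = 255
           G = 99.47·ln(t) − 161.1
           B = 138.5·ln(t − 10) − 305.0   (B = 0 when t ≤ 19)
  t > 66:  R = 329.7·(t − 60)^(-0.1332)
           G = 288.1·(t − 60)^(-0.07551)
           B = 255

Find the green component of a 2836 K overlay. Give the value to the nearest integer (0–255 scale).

t = 2836/100 = 28.36; the t ≤ 66 branch applies.
G = 99.47·ln 28.36 − 161.1 = 99.47·3.3450 − 161.1 = 171.625.
Rounded: 172.

172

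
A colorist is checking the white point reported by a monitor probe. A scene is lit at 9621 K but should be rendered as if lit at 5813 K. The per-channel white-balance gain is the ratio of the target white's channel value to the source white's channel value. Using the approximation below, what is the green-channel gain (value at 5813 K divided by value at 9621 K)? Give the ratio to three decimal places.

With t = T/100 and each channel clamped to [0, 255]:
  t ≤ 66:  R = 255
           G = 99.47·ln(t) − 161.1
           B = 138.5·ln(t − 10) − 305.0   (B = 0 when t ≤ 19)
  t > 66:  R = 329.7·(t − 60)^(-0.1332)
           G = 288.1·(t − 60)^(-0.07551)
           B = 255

1.106

At 9621 K (t = 96.21):
  G = 288.1·(96.21 − 60)^(-0.07551) = 288.1·36.21^(-0.07551) = 288.1·0.76259 = 219.703.
At 5813 K (t = 58.13):
  G = 99.47·ln 58.13 − 161.1 = 99.47·4.0627 − 161.1 = 243.015.
Gain = 243.015 / 219.703 = 1.1061 → 1.106.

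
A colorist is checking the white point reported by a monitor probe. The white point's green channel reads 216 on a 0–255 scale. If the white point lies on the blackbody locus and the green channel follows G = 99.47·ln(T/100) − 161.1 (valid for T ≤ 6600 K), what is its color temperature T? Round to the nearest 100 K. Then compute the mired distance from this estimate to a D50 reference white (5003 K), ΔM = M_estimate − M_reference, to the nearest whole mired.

ln t = (216 + 161.1) / 99.47 = 3.7911.
t = e^3.7911 = 44.305.
T = 100·t = 4430 K → 4400 K to the nearest 100 K.
M_estimate = 10⁶/4400 = 227.27; M_reference = 10⁶/5003 = 199.88.
ΔM = 227.27 − 199.88 = 27.39 → +27 mireds.

+27 mireds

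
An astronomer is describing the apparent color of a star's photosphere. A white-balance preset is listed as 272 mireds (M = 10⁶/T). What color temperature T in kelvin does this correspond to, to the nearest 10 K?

3680 K

T = 10⁶ / 272 = 3676.47 K → 3680 K.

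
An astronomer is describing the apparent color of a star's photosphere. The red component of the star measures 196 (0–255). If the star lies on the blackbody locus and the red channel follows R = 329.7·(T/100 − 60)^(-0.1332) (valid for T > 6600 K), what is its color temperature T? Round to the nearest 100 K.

(t − 60)^(-0.1332) = 196/329.7 = 0.59448.
t − 60 = 0.59448^(1/-0.1332) = 0.59448^(-7.508) = 49.621, so t = 109.621.
T = 100·t = 10962 K → 11000 K to the nearest 100 K.

11000 K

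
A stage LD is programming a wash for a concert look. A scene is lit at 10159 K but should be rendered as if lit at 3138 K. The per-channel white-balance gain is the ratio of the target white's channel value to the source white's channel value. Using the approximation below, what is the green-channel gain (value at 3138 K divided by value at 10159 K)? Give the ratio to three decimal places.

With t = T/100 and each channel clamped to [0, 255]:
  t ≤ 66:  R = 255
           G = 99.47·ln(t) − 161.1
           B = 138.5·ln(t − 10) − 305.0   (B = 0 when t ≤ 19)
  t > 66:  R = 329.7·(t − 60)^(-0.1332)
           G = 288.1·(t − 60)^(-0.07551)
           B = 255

At 10159 K (t = 101.59):
  G = 288.1·(101.59 − 60)^(-0.07551) = 288.1·41.59^(-0.07551) = 288.1·0.75466 = 217.417.
At 3138 K (t = 31.38):
  G = 99.47·ln 31.38 − 161.1 = 99.47·3.4462 − 161.1 = 181.691.
Gain = 181.691 / 217.417 = 0.8357 → 0.836.

0.836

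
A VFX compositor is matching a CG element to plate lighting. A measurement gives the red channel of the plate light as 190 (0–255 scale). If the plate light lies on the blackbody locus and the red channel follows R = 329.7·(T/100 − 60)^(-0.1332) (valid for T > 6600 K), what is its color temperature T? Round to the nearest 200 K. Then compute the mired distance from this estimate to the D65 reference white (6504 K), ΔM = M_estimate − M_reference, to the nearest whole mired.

(t − 60)^(-0.1332) = 190/329.7 = 0.57628.
t − 60 = 0.57628^(1/-0.1332) = 0.57628^(-7.508) = 62.667, so t = 122.667.
T = 100·t = 12267 K → 12200 K to the nearest 200 K.
M_estimate = 10⁶/12200 = 81.97; M_reference = 10⁶/6504 = 153.75.
ΔM = 81.97 − 153.75 = -71.78 → -72 mireds.

-72 mireds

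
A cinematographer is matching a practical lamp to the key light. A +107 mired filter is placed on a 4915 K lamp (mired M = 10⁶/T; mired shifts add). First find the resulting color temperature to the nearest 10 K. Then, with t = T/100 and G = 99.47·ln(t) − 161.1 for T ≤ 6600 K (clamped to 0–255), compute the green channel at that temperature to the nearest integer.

M_in = 10⁶/4915 = 203.46; M_out = 203.46 + (+107) = 310.46.
T_out = 10⁶/310.46 = 3221.0 K → 3220 K; t = 32.2.
G = 99.47·ln 32.2 − 161.1 = 99.47·3.4720 − 161.1 = 184.257.
Rounded: 184.

184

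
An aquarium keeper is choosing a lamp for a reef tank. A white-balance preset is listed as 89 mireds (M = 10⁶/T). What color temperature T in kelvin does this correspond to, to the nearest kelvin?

11236 K

T = 10⁶ / 89 = 11235.96 K → 11236 K.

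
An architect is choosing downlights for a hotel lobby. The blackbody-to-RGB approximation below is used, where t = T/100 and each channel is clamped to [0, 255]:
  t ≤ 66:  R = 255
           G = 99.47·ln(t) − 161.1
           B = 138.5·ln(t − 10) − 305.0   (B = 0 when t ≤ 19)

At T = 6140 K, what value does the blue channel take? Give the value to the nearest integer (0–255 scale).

t = 6140/100 = 61.4; the t ≤ 66 branch applies.
B = 138.5·ln(61.4 − 10) − 305.0 = 138.5·ln 51.4 − 305.0 = 138.5·3.9396 − 305.0 = 240.640.
Rounded: 241.

241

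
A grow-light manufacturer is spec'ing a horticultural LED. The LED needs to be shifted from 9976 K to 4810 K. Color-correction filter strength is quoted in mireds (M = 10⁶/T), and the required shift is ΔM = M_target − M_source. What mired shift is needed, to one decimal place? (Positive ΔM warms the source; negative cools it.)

+107.7 mireds

M_source = 10⁶/9976 = 100.241; M_target = 10⁶/4810 = 207.900.
ΔM = 207.900 − 100.241 = 107.660 → +107.7 mireds, a warming shift.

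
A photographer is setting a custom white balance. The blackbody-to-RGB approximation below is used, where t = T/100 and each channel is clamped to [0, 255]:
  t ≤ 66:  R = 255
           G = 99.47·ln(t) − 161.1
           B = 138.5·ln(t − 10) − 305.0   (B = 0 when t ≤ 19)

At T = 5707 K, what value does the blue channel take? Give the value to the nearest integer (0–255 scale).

t = 5707/100 = 57.07; the t ≤ 66 branch applies.
B = 138.5·ln(57.07 − 10) − 305.0 = 138.5·ln 47.07 − 305.0 = 138.5·3.8516 − 305.0 = 228.452.
Rounded: 228.

228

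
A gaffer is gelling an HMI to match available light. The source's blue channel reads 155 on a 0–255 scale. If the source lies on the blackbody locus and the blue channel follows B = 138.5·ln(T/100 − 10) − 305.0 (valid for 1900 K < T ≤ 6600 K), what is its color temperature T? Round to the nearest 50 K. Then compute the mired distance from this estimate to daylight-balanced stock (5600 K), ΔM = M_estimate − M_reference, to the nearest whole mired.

ln(t − 10) = (155 + 305.0) / 138.5 = 3.3213.
t − 10 = e^3.3213 = 27.696, so t = 37.696.
T = 100·t = 3770 K → 3750 K to the nearest 50 K.
M_estimate = 10⁶/3750 = 266.67; M_reference = 10⁶/5600 = 178.57.
ΔM = 266.67 − 178.57 = 88.10 → +88 mireds.

+88 mireds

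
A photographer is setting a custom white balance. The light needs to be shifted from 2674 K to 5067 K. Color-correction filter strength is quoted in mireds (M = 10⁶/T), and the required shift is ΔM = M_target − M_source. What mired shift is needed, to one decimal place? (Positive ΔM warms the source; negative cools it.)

M_source = 10⁶/2674 = 373.972; M_target = 10⁶/5067 = 197.355.
ΔM = 197.355 − 373.972 = -176.616 → -176.6 mireds, a cooling shift.

-176.6 mireds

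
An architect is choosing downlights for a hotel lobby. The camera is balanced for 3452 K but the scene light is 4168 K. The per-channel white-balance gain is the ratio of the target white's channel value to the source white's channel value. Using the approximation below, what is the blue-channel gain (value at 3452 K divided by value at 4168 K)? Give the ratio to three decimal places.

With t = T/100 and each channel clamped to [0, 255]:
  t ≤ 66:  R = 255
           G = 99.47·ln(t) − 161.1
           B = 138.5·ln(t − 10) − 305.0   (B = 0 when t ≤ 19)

0.796

At 4168 K (t = 41.68):
  B = 138.5·ln(41.68 − 10) − 305.0 = 138.5·ln 31.68 − 305.0 = 138.5·3.4557 − 305.0 = 173.612.
At 3452 K (t = 34.52):
  B = 138.5·ln(34.52 − 10) − 305.0 = 138.5·ln 24.52 − 305.0 = 138.5·3.1995 − 305.0 = 138.129.
Gain = 138.129 / 173.612 = 0.7956 → 0.796.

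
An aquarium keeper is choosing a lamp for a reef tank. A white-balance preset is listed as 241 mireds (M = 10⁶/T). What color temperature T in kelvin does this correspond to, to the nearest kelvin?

T = 10⁶ / 241 = 4149.38 K → 4149 K.

4149 K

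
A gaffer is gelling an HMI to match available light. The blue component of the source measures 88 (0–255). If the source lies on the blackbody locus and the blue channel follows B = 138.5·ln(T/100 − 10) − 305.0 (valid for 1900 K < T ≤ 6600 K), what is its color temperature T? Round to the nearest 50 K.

ln(t − 10) = (88 + 305.0) / 138.5 = 2.8375.
t − 10 = e^2.8375 = 17.074, so t = 27.074.
T = 100·t = 2707 K → 2700 K to the nearest 50 K.

2700 K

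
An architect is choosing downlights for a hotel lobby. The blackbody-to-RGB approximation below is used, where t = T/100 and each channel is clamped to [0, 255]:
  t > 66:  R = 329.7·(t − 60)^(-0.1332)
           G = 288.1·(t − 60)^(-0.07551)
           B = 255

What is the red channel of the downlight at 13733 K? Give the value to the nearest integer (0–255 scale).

t = 13733/100 = 137.33; the t > 66 branch applies.
R = 329.7·(137.33 − 60)^(-0.1332) = 329.7·77.33^(-0.1332) = 329.7·0.56037 = 184.753.
Rounded: 185.

185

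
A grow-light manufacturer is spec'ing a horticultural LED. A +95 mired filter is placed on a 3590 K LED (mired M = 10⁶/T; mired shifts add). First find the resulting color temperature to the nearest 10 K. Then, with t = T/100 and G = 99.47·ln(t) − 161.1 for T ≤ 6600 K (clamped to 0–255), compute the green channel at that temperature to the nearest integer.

166

M_in = 10⁶/3590 = 278.55; M_out = 278.55 + (+95) = 373.55.
T_out = 10⁶/373.55 = 2677.0 K → 2680 K; t = 26.8.
G = 99.47·ln 26.8 − 161.1 = 99.47·3.2884 − 161.1 = 165.997.
Rounded: 166.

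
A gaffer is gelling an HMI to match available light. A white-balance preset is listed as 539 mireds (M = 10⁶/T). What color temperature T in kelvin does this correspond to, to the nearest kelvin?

T = 10⁶ / 539 = 1855.29 K → 1855 K.

1855 K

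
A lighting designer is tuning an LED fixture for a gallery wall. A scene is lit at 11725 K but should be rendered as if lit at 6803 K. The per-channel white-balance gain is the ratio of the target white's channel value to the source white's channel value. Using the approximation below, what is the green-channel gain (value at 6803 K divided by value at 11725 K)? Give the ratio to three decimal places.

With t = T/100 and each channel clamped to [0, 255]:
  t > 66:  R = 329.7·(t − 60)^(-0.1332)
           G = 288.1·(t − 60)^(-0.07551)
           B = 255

1.160

At 11725 K (t = 117.25):
  G = 288.1·(117.25 − 60)^(-0.07551) = 288.1·57.25^(-0.07551) = 288.1·0.73667 = 212.233.
At 6803 K (t = 68.03):
  G = 288.1·(68.03 − 60)^(-0.07551) = 288.1·8.03^(-0.07551) = 288.1·0.85445 = 246.166.
Gain = 246.166 / 212.233 = 1.1599 → 1.160.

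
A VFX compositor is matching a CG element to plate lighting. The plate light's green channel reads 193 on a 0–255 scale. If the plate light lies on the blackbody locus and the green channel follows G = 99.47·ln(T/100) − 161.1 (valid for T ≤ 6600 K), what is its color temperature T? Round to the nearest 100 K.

ln t = (193 + 161.1) / 99.47 = 3.5599.
t = e^3.5599 = 35.159.
T = 100·t = 3516 K → 3500 K to the nearest 100 K.

3500 K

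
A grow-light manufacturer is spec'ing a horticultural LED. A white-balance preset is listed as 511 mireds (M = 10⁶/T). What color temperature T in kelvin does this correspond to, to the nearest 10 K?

1960 K

T = 10⁶ / 511 = 1956.95 K → 1960 K.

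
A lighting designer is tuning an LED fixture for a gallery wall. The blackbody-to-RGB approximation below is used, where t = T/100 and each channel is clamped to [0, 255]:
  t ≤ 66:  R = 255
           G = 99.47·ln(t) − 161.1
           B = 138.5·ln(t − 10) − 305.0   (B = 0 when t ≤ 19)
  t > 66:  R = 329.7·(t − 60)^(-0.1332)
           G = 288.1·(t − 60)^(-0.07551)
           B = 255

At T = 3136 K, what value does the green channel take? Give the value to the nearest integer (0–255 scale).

t = 3136/100 = 31.36; the t ≤ 66 branch applies.
G = 99.47·ln 31.36 − 161.1 = 99.47·3.4455 − 161.1 = 181.627.
Rounded: 182.

182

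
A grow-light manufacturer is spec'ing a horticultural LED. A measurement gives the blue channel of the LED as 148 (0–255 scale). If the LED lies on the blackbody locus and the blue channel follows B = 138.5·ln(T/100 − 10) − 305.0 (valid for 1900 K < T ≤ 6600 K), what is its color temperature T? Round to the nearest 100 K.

ln(t − 10) = (148 + 305.0) / 138.5 = 3.2708.
t − 10 = e^3.2708 = 26.331, so t = 36.331.
T = 100·t = 3633 K → 3600 K to the nearest 100 K.

3600 K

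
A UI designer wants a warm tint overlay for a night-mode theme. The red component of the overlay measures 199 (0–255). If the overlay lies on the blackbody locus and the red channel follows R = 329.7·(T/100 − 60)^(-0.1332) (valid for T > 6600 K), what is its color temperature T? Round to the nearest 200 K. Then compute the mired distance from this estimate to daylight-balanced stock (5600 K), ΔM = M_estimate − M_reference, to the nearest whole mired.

(t − 60)^(-0.1332) = 199/329.7 = 0.60358.
t − 60 = 0.60358^(1/-0.1332) = 0.60358^(-7.508) = 44.273, so t = 104.273.
T = 100·t = 10427 K → 10400 K to the nearest 200 K.
M_estimate = 10⁶/10400 = 96.15; M_reference = 10⁶/5600 = 178.57.
ΔM = 96.15 − 178.57 = -82.42 → -82 mireds.

-82 mireds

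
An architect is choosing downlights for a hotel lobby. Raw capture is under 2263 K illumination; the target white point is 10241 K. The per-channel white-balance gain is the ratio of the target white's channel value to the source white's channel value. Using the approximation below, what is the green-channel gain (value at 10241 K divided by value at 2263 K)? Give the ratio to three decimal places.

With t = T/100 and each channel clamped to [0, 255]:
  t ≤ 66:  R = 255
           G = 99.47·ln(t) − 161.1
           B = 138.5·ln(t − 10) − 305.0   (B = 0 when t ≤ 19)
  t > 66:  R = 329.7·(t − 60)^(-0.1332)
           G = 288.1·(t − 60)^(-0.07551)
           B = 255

1.455

At 2263 K (t = 22.63):
  G = 99.47·ln 22.63 − 161.1 = 99.47·3.1193 − 161.1 = 149.174.
At 10241 K (t = 102.41):
  G = 288.1·(102.41 − 60)^(-0.07551) = 288.1·42.41^(-0.07551) = 288.1·0.75355 = 217.097.
Gain = 217.097 / 149.174 = 1.4553 → 1.455.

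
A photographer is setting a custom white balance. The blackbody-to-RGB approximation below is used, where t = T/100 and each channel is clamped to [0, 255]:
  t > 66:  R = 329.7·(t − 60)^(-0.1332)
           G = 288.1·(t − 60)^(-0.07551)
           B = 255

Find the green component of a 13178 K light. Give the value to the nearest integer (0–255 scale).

209

t = 13178/100 = 131.78; the t > 66 branch applies.
G = 288.1·(131.78 − 60)^(-0.07551) = 288.1·71.78^(-0.07551) = 288.1·0.72419 = 208.639.
Rounded: 209.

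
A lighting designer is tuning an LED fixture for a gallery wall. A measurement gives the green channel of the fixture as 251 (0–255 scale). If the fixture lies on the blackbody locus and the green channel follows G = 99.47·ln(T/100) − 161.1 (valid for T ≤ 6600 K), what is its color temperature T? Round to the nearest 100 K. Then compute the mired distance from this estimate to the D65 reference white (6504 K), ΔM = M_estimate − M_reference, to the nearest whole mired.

+5 mireds

ln t = (251 + 161.1) / 99.47 = 4.1430.
t = e^4.1430 = 62.989.
T = 100·t = 6299 K → 6300 K to the nearest 100 K.
M_estimate = 10⁶/6300 = 158.73; M_reference = 10⁶/6504 = 153.75.
ΔM = 158.73 − 153.75 = 4.98 → +5 mireds.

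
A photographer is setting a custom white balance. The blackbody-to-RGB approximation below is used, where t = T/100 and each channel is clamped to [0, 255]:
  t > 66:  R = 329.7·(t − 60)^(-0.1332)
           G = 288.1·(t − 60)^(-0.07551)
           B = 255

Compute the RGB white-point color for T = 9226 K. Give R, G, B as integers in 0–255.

R=208, G=222, B=255

t = 9226/100 = 92.26; the t > 66 branch applies.
R = 329.7·(92.26 − 60)^(-0.1332) = 329.7·32.26^(-0.1332) = 329.7·0.62957 = 207.570.
G = 288.1·(92.26 − 60)^(-0.07551) = 288.1·32.26^(-0.07551) = 288.1·0.76927 = 221.628.
B = 255 by definition for t > 66.
Rounded: (208, 222, 255).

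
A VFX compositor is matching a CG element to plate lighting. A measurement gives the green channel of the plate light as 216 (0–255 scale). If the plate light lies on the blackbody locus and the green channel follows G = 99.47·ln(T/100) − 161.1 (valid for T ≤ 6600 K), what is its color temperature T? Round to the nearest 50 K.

ln t = (216 + 161.1) / 99.47 = 3.7911.
t = e^3.7911 = 44.305.
T = 100·t = 4430 K → 4450 K to the nearest 50 K.

4450 K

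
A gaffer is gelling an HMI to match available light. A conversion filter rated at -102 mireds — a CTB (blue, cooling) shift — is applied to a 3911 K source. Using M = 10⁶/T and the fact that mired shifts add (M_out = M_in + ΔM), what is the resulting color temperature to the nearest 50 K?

6500 K

M_in = 10⁶/3911 = 255.69 mireds.
M_out = 255.69 + (-102) = 153.69 mireds.
T_out = 10⁶/153.69 = 6506.6 K → 6500 K.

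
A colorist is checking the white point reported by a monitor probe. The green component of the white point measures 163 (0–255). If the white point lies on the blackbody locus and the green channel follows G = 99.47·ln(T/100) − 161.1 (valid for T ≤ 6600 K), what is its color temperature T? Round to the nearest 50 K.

ln t = (163 + 161.1) / 99.47 = 3.2583.
t = e^3.2583 = 26.004.
T = 100·t = 2600 K → 2600 K to the nearest 50 K.

2600 K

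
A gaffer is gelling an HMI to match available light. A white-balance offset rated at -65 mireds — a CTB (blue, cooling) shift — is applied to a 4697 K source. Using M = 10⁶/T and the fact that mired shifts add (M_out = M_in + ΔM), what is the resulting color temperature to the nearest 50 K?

M_in = 10⁶/4697 = 212.90 mireds.
M_out = 212.90 + (-65) = 147.90 mireds.
T_out = 10⁶/147.90 = 6761.2 K → 6750 K.

6750 K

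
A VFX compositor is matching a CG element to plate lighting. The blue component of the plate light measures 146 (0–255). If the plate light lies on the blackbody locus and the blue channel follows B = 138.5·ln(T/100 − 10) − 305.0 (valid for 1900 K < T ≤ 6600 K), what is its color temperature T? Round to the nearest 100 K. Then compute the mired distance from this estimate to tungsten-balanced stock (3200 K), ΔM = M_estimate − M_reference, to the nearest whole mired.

-35 mireds

ln(t − 10) = (146 + 305.0) / 138.5 = 3.2563.
t − 10 = e^3.2563 = 25.954, so t = 35.954.
T = 100·t = 3595 K → 3600 K to the nearest 100 K.
M_estimate = 10⁶/3600 = 277.78; M_reference = 10⁶/3200 = 312.50.
ΔM = 277.78 − 312.50 = -34.72 → -35 mireds.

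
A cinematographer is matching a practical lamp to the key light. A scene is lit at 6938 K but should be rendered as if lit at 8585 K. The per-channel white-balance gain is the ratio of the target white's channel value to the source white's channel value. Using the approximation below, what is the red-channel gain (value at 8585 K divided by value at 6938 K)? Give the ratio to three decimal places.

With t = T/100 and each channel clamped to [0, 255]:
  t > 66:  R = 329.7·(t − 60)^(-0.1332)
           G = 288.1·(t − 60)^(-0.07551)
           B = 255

0.874

At 6938 K (t = 69.38):
  R = 329.7·(69.38 − 60)^(-0.1332) = 329.7·9.38^(-0.1332) = 329.7·0.74217 = 244.693.
At 8585 K (t = 85.85):
  R = 329.7·(85.85 − 60)^(-0.1332) = 329.7·25.85^(-0.1332) = 329.7·0.64843 = 213.786.
Gain = 213.786 / 244.693 = 0.8737 → 0.874.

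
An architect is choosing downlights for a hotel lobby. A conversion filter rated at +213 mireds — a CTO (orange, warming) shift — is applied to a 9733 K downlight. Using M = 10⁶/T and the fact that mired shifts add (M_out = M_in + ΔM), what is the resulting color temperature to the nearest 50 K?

M_in = 10⁶/9733 = 102.74 mireds.
M_out = 102.74 + (+213) = 315.74 mireds.
T_out = 10⁶/315.74 = 3167.1 K → 3150 K.

3150 K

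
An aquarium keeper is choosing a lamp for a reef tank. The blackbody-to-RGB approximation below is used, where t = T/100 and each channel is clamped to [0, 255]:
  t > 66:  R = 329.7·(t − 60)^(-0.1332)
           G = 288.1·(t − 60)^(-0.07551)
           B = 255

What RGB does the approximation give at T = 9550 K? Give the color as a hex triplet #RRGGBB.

t = 9550/100 = 95.5; the t > 66 branch applies.
R = 329.7·(95.5 − 60)^(-0.1332) = 329.7·35.5^(-0.1332) = 329.7·0.62160 = 204.941.
G = 288.1·(95.5 − 60)^(-0.07551) = 288.1·35.5^(-0.07551) = 288.1·0.76373 = 220.032.
B = 255 by definition for t > 66.
Rounded: (205, 220, 255).
In hex: #CDDCFF.

#CDDCFF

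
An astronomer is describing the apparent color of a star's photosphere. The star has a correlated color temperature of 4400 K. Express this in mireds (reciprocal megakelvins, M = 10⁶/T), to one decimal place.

M = 10⁶ / 4400 = 227.273 → 227.3 mireds.

227.3 mireds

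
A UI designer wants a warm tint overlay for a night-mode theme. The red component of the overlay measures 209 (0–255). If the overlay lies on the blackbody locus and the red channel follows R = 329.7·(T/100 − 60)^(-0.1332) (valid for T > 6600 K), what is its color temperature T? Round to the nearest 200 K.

9000 K

(t − 60)^(-0.1332) = 209/329.7 = 0.63391.
t − 60 = 0.63391^(1/-0.1332) = 0.63391^(-7.508) = 30.639, so t = 90.639.
T = 100·t = 9064 K → 9000 K to the nearest 200 K.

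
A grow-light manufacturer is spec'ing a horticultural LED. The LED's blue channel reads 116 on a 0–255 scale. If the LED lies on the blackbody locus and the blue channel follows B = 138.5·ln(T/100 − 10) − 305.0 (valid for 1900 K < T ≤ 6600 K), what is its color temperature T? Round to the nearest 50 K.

ln(t − 10) = (116 + 305.0) / 138.5 = 3.0397.
t − 10 = e^3.0397 = 20.899, so t = 30.899.
T = 100·t = 3090 K → 3100 K to the nearest 50 K.

3100 K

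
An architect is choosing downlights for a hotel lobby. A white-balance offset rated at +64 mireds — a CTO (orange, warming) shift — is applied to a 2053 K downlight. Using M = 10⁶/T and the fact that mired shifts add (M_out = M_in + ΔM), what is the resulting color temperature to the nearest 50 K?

M_in = 10⁶/2053 = 487.09 mireds.
M_out = 487.09 + (+64) = 551.09 mireds.
T_out = 10⁶/551.09 = 1814.6 K → 1800 K.

1800 K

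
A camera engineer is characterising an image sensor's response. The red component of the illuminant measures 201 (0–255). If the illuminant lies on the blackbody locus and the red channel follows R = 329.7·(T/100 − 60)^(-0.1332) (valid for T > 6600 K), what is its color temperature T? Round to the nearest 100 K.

10100 K

(t − 60)^(-0.1332) = 201/329.7 = 0.60965.
t − 60 = 0.60965^(1/-0.1332) = 0.60965^(-7.508) = 41.071, so t = 101.071.
T = 100·t = 10107 K → 10100 K to the nearest 100 K.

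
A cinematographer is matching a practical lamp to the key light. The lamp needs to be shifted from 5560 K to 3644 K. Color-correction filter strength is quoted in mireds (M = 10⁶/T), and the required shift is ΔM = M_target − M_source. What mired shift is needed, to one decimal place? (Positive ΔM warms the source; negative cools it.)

+94.6 mireds

M_source = 10⁶/5560 = 179.856; M_target = 10⁶/3644 = 274.424.
ΔM = 274.424 − 179.856 = 94.568 → +94.6 mireds, a warming shift.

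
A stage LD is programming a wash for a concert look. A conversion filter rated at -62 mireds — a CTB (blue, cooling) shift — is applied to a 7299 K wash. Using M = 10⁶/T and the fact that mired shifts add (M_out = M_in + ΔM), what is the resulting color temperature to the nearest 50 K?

M_in = 10⁶/7299 = 137.01 mireds.
M_out = 137.01 + (-62) = 75.01 mireds.
T_out = 10⁶/75.01 = 13332.4 K → 13350 K.

13350 K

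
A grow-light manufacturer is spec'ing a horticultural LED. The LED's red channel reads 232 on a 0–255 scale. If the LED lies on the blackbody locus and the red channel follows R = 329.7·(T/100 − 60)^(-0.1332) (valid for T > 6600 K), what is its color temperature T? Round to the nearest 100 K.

(t − 60)^(-0.1332) = 232/329.7 = 0.70367.
t − 60 = 0.70367^(1/-0.1332) = 0.70367^(-7.508) = 13.992, so t = 73.992.
T = 100·t = 7399 K → 7400 K to the nearest 100 K.

7400 K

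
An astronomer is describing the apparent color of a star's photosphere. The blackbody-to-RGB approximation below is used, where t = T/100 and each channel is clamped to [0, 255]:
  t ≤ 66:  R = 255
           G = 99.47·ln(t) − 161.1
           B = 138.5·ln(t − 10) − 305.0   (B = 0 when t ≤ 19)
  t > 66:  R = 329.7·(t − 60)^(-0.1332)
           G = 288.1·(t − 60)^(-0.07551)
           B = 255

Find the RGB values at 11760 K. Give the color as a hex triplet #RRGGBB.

t = 11760/100 = 117.6; the t > 66 branch applies.
R = 329.7·(117.6 − 60)^(-0.1332) = 329.7·57.6^(-0.1332) = 329.7·0.58279 = 192.146.
G = 288.1·(117.6 − 60)^(-0.07551) = 288.1·57.6^(-0.07551) = 288.1·0.73633 = 212.136.
B = 255 by definition for t > 66.
Rounded: (192, 212, 255).
In hex: #C0D4FF.

#C0D4FF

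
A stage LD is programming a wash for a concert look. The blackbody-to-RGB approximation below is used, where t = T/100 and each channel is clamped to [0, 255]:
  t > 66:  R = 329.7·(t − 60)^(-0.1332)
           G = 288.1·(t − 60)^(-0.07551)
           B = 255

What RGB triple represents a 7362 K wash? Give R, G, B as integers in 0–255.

R=233, G=237, B=255

t = 7362/100 = 73.62; the t > 66 branch applies.
R = 329.7·(73.62 − 60)^(-0.1332) = 329.7·13.62^(-0.1332) = 329.7·0.70620 = 232.834.
G = 288.1·(73.62 − 60)^(-0.07551) = 288.1·13.62^(-0.07551) = 288.1·0.82103 = 236.538.
B = 255 by definition for t > 66.
Rounded: (233, 237, 255).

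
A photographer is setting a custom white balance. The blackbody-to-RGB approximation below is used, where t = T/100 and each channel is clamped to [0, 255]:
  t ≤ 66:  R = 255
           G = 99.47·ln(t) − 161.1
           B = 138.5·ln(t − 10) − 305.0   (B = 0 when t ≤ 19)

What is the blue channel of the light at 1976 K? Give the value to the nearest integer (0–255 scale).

t = 1976/100 = 19.76; the t ≤ 66 branch applies.
B = 138.5·ln(19.76 − 10) − 305.0 = 138.5·ln 9.76 − 305.0 = 138.5·2.2783 − 305.0 = 10.543.
Rounded: 11.

11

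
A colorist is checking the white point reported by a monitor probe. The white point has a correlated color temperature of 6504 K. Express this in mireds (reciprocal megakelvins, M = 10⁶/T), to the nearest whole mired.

154 mireds

M = 10⁶ / 6504 = 153.752 → 154 mireds.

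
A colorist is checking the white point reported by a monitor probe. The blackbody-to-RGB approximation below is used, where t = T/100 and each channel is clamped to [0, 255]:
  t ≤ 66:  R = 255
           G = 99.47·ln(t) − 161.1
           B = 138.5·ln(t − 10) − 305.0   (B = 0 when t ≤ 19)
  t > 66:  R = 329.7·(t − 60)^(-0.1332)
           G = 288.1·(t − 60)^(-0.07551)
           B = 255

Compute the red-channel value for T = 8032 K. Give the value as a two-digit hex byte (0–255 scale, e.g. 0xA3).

t = 8032/100 = 80.32; the t > 66 branch applies.
R = 329.7·(80.32 − 60)^(-0.1332) = 329.7·20.32^(-0.1332) = 329.7·0.66955 = 220.751.
Rounded: 221; in hex, 0xDD.

0xDD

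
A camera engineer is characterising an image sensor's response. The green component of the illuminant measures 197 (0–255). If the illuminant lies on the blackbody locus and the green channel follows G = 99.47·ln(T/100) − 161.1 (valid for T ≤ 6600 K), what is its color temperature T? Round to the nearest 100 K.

3700 K

ln t = (197 + 161.1) / 99.47 = 3.6001.
t = e^3.6001 = 36.601.
T = 100·t = 3660 K → 3700 K to the nearest 100 K.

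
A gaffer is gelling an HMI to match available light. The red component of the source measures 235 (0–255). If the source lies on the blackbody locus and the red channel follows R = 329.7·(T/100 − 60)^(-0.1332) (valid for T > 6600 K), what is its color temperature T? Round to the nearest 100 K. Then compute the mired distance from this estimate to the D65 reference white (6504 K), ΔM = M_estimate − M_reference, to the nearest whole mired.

(t − 60)^(-0.1332) = 235/329.7 = 0.71277.
t − 60 = 0.71277^(1/-0.1332) = 0.71277^(-7.508) = 12.705, so t = 72.705.
T = 100·t = 7271 K → 7300 K to the nearest 100 K.
M_estimate = 10⁶/7300 = 136.99; M_reference = 10⁶/6504 = 153.75.
ΔM = 136.99 − 153.75 = -16.77 → -17 mireds.

-17 mireds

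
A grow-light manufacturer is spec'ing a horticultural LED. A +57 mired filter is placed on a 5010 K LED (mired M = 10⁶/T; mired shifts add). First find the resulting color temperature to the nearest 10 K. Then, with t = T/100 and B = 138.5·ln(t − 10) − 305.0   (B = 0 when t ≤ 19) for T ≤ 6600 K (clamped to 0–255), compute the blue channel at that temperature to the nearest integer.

161

M_in = 10⁶/5010 = 199.60; M_out = 199.60 + (+57) = 256.60.
T_out = 10⁶/256.60 = 3897.1 K → 3900 K; t = 39.
B = 138.5·ln(39 − 10) − 305.0 = 138.5·ln 29 − 305.0 = 138.5·3.3673 − 305.0 = 161.370.
Rounded: 161.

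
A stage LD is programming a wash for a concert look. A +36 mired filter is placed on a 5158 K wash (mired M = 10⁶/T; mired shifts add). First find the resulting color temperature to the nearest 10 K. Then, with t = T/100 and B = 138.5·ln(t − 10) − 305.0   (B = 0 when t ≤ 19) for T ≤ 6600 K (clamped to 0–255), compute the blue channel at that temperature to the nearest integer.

181

M_in = 10⁶/5158 = 193.87; M_out = 193.87 + (+36) = 229.87.
T_out = 10⁶/229.87 = 4350.2 K → 4350 K; t = 43.5.
B = 138.5·ln(43.5 − 10) − 305.0 = 138.5·ln 33.5 − 305.0 = 138.5·3.5115 − 305.0 = 181.349.
Rounded: 181.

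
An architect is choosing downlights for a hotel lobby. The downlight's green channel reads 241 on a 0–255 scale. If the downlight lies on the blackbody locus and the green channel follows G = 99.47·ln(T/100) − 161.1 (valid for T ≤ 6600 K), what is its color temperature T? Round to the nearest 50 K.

ln t = (241 + 161.1) / 99.47 = 4.0424.
t = e^4.0424 = 56.964.
T = 100·t = 5696 K → 5700 K to the nearest 50 K.

5700 K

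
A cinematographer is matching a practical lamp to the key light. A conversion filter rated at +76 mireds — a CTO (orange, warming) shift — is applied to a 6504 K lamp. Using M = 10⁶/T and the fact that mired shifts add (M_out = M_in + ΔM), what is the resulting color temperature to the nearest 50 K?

4350 K

M_in = 10⁶/6504 = 153.75 mireds.
M_out = 153.75 + (+76) = 229.75 mireds.
T_out = 10⁶/229.75 = 4352.5 K → 4350 K.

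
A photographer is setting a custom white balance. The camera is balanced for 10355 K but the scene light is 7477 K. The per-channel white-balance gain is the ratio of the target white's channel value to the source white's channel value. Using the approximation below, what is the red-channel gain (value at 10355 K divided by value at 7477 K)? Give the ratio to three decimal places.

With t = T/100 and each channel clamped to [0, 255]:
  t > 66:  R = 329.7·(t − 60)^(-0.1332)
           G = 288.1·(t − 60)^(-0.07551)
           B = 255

At 7477 K (t = 74.77):
  R = 329.7·(74.77 − 60)^(-0.1332) = 329.7·14.77^(-0.1332) = 329.7·0.69862 = 230.334.
At 10355 K (t = 103.55):
  R = 329.7·(103.55 − 60)^(-0.1332) = 329.7·43.55^(-0.1332) = 329.7·0.60490 = 199.437.
Gain = 199.437 / 230.334 = 0.8659 → 0.866.

0.866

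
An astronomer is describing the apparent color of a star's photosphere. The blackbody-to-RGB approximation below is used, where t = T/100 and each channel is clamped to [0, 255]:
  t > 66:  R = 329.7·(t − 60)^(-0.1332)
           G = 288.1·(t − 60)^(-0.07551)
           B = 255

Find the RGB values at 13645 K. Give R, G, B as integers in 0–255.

R=185, G=208, B=255

t = 13645/100 = 136.45; the t > 66 branch applies.
R = 329.7·(136.45 − 60)^(-0.1332) = 329.7·76.45^(-0.1332) = 329.7·0.56122 = 185.035.
G = 288.1·(136.45 − 60)^(-0.07551) = 288.1·76.45^(-0.07551) = 288.1·0.72075 = 207.649.
B = 255 by definition for t > 66.
Rounded: (185, 208, 255).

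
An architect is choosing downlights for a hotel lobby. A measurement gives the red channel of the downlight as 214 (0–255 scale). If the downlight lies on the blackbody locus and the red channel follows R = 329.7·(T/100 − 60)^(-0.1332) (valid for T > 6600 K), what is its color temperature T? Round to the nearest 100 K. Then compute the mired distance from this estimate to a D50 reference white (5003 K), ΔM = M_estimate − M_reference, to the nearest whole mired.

(t − 60)^(-0.1332) = 214/329.7 = 0.64907.
t − 60 = 0.64907^(1/-0.1332) = 0.64907^(-7.508) = 25.657, so t = 85.657.
T = 100·t = 8566 K → 8600 K to the nearest 100 K.
M_estimate = 10⁶/8600 = 116.28; M_reference = 10⁶/5003 = 199.88.
ΔM = 116.28 − 199.88 = -83.60 → -84 mireds.

-84 mireds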